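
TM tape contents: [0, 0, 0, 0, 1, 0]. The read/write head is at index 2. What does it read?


Tape: [0, 0, 0, 0, 1, 0]
Positions: 0 1 2 3 4 5
Values:    0 0 0 0 1 0
Head at position 2
tape[2] = 0

0


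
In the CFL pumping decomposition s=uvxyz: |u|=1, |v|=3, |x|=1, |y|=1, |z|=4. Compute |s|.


|s| = |u| + |v| + |x| + |y| + |z|
= 1 + 3 + 1 + 1 + 4
= 4 + 1 + 5
= 5 + 5
= 10

10


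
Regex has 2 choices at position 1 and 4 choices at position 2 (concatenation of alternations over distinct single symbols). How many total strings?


First group: 2 alternatives
Second group: 4 alternatives
Concatenation: each choice from group 1 pairs with each from group 2
Total = 2 x 4 = 8

8


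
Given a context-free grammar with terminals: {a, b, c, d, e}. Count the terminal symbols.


Terminal symbols: a, b, c, d, e
Counting each: a (#1), b (#2), c (#3), d (#4), e (#5)
Total = 5

5


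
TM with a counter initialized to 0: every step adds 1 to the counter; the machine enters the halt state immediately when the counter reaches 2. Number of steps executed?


Counter starts at 0. Counting sequence:
  Step 1: counter = 1
  Step 2: counter = 2
Counter reached 2 -> halt
Total steps = 2

2


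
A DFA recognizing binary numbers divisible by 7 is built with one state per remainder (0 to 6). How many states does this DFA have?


Divisibility by 7 is tracked via the remainder mod 7: 0, 1, ..., 6
The construction assigns one state to each remainder
Number of remainders = 7

7


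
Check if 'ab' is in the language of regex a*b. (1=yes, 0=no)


Pattern: a*b
String: 'ab'
Pattern requires: zero or more 'a's followed by exactly one 'b'
Found 1 leading 'a's
Remaining: 'b'
Remaining is exactly 'b' -> match
Result: 1

1


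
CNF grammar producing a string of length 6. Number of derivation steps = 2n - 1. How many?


Chomsky Normal Form derivation:
String length n = 6
Each step either:
  - Splits a nonterminal into two (n-1 such steps)
  - Converts a nonterminal to terminal (n such steps)
Total = (n-1) + n = 2n - 1
= 2(6) - 1
= 12 - 1
= 11

11


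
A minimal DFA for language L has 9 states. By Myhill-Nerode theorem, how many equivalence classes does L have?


Myhill-Nerode theorem:
Number of equivalence classes = number of states in minimal DFA
Minimal DFA states = 9
Therefore equivalence classes = 9

9


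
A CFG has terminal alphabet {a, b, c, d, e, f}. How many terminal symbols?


Terminal symbols: a, b, c, d, e, f
Counting each: a (#1), b (#2), c (#3), d (#4), e (#5), f (#6)
Total = 6

6


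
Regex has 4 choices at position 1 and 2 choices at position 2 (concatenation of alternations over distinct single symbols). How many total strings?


First group: 4 alternatives
Second group: 2 alternatives
Concatenation: each choice from group 1 pairs with each from group 2
Total = 4 x 2 = 8

8


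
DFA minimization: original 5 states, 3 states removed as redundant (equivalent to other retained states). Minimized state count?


Original DFA: 5 states
Redundant states removed: 3
Minimized states = original - removed
= 5 - 3
= 2

2


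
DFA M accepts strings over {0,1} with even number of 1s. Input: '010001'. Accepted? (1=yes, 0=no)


DFA has 2 states: q_even (start, accept=yes) and q_odd
Processing string '010001' character by character:
  Position 0: read '0', 1-count=0 -> q_even (no change)
  Position 1: read '1', 1-count=1 -> q_odd
  Position 2: read '0', 1-count=1 -> q_odd (no change)
  Position 3: read '0', 1-count=1 -> q_odd (no change)
  Position 4: read '0', 1-count=1 -> q_odd (no change)
  Position 5: read '1', 1-count=2 -> q_even
Final state: q_even, total 1s = 2 (even); the DFA requires an even count -> accept

1


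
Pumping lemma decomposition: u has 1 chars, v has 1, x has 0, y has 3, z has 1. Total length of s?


|s| = |u| + |v| + |x| + |y| + |z|
= 1 + 1 + 0 + 3 + 1
= 2 + 0 + 4
= 2 + 4
= 6

6


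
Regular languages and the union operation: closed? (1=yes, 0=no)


Regular languages are closed under all standard operations:
- Union: Yes (product construction)
- Intersection: Yes (product construction)
- Complement: Yes (swap accept/reject)
- Concatenation: Yes (NFA construction)
Operation: union -> Closed

1


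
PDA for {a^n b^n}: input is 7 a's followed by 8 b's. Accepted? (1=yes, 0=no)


Language requires equal numbers of a's and b's
PDA pushes for each 'a', pops for each 'b'
Number of a's = 7
Number of b's = 8
7 != 8 -> Reject

0


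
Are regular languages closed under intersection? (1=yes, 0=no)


Regular languages are closed under:
- Union (DFA product construction)
- Intersection (DFA product construction)
- Complement (swap accept/reject states)
- Concatenation (NFA construction)
- Kleene star (NFA construction)
intersection is in this list
Therefore: closed

1


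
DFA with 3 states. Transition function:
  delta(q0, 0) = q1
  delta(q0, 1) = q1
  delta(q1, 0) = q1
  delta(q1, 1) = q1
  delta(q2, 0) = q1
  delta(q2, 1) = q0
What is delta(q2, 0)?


Looking up transition function:
delta(q2, 0) in the table
Row: q2, Column: 0
Result: q1

q1


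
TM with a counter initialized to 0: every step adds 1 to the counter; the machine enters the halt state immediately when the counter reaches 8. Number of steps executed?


Counter starts at 0. Counting sequence:
  Step 1: counter = 1
  Step 2: counter = 2
  Step 3: counter = 3
  Step 4: counter = 4
  Step 5: counter = 5
  Step 6: counter = 6
  Step 7: counter = 7
  Step 8: counter = 8
Counter reached 8 -> halt
Total steps = 8

8


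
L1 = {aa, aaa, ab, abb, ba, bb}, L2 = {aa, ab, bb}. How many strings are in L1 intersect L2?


L1 = {aa, aaa, ab, abb, ba, bb}
L2 = {aa, ab, bb}
Checking each string in L1 against L2:
  'aa': in L2? Yes
  'aaa': in L2? No
  'ab': in L2? Yes
  'abb': in L2? No
  'ba': in L2? No
  'bb': in L2? Yes
Intersection = {aa, ab, bb}
|L1 ∩ L2| = 3

3


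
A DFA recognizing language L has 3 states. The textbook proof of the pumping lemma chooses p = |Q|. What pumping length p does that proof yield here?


Pumping lemma for regular languages (standard proof):
Take p = |Q|, the number of DFA states.
Any string of length >= |Q| passes through |Q|+1 states while reading its first |Q| symbols,
so by pigeonhole some state repeats, giving the loop that can be pumped.
Here |Q| = 3
Therefore the proof uses p = 3

3


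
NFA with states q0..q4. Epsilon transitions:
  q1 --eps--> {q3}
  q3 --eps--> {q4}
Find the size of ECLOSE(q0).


Starting from q0
Initialize closure = {q0}
q0 has no outgoing epsilon transitions -> nothing to add
Final closure: {q0}
Size = 1

1


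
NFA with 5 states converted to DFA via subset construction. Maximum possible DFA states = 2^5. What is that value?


NFA has 5 states
Subset construction: each DFA state = subset of NFA states
Maximum subsets = 2^5
2^5 = 32

32


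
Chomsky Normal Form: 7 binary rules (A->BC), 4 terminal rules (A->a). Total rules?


CNF allows two rule forms:
  A -> BC (binary): 7 rules
  A -> a (terminal): 4 rules
Total = 7 + 4 = 11

11


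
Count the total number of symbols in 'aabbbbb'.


String: 'aabbbbb'
Counting characters:
  'a' appears 2 time(s)
  'b' appears 5 time(s)
Total length = 2 + 5 = 7

7


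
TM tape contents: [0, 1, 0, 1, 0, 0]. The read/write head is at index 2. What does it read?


Tape: [0, 1, 0, 1, 0, 0]
Positions: 0 1 2 3 4 5
Values:    0 1 0 1 0 0
Head at position 2
tape[2] = 0

0


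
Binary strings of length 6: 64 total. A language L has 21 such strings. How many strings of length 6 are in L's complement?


Alphabet: {0,1}
String length: 6
Total strings of length 6 = 2^6 = 64
Strings in L = 21
Complement = total - |L|
= 64 - 21
= 43

43


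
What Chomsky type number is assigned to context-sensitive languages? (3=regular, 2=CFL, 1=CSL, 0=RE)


Chomsky hierarchy levels:
  Type 3: Regular (DFA/NFA/regex)
  Type 2: Context-free (PDA)
  Type 1: Context-sensitive
  Type 0: Recursively enumerable (TM)
'context-sensitive' corresponds to Type 1

1


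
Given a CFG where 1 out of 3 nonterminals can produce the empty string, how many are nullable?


Nonterminals: {S, A, B}
A nonterminal is nullable if it can derive epsilon
Counting nullable nonterminals: 1
Total nullable = 1

1


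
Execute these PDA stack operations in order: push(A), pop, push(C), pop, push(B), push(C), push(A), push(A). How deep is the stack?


Tracing stack operations:
  push(A) -> stack = [A], depth=1
  pop -> removed A, stack = [], depth=0
  push(C) -> stack = [C], depth=1
  pop -> removed C, stack = [], depth=0
  push(B) -> stack = [B], depth=1
  push(C) -> stack = [B,C], depth=2
  push(A) -> stack = [B,C,A], depth=3
  push(A) -> stack = [B,C,A,A], depth=4
Final depth = 4

4


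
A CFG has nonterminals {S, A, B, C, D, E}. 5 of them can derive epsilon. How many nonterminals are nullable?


Nonterminals: {S, A, B, C, D, E}
A nonterminal is nullable if it can derive epsilon
Counting nullable nonterminals: 5
Total nullable = 5

5


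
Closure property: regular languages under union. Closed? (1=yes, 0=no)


Regular languages are closed under:
- Union (DFA product construction)
- Intersection (DFA product construction)
- Complement (swap accept/reject states)
- Concatenation (NFA construction)
- Kleene star (NFA construction)
union is in this list
Therefore: closed

1


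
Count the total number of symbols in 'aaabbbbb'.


String: 'aaabbbbb'
Counting characters:
  'a' appears 3 time(s)
  'b' appears 5 time(s)
Total length = 3 + 5 = 8

8


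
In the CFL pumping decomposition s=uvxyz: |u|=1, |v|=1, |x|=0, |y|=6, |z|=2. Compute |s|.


|s| = |u| + |v| + |x| + |y| + |z|
= 1 + 1 + 0 + 6 + 2
= 2 + 0 + 8
= 2 + 8
= 10

10


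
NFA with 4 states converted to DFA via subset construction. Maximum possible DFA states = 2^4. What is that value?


NFA has 4 states
Subset construction: each DFA state = subset of NFA states
Maximum subsets = 2^4
2^4 = 16

16


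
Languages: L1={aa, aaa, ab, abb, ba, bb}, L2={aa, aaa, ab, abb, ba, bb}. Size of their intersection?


L1 = {aa, aaa, ab, abb, ba, bb}
L2 = {aa, aaa, ab, abb, ba, bb}
Checking each string in L1 against L2:
  'aa': in L2? Yes
  'aaa': in L2? Yes
  'ab': in L2? Yes
  'abb': in L2? Yes
  'ba': in L2? Yes
  'bb': in L2? Yes
Intersection = {aa, aaa, ab, abb, ba, bb}
|L1 ∩ L2| = 6

6


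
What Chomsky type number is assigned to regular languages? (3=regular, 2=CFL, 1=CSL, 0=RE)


Chomsky hierarchy levels:
  Type 3: Regular (DFA/NFA/regex)
  Type 2: Context-free (PDA)
  Type 1: Context-sensitive
  Type 0: Recursively enumerable (TM)
'regular' corresponds to Type 3

3


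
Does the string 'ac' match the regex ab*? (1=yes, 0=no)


Pattern: ab*
String: 'ac'
Pattern requires: exactly one 'a' followed by zero or more 'b's
First char is 'a' -> OK
Rest 'c': all b's? No
Result: 0

0


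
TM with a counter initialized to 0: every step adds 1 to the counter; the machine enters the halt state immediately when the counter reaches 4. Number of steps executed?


Counter starts at 0. Counting sequence:
  Step 1: counter = 1
  Step 2: counter = 2
  Step 3: counter = 3
  Step 4: counter = 4
Counter reached 4 -> halt
Total steps = 4

4


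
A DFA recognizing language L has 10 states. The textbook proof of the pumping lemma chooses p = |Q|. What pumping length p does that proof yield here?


Pumping lemma for regular languages (standard proof):
Take p = |Q|, the number of DFA states.
Any string of length >= |Q| passes through |Q|+1 states while reading its first |Q| symbols,
so by pigeonhole some state repeats, giving the loop that can be pumped.
Here |Q| = 10
Therefore the proof uses p = 10

10


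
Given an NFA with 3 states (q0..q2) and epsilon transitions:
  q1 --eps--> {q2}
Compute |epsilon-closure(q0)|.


Starting from q0
Initialize closure = {q0}
q0 has no outgoing epsilon transitions -> nothing to add
Final closure: {q0}
Size = 1

1


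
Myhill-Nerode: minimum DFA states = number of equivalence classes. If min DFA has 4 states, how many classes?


Myhill-Nerode theorem:
Number of equivalence classes = number of states in minimal DFA
Minimal DFA states = 4
Therefore equivalence classes = 4

4


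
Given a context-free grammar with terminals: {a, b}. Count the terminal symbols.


Terminal symbols: a, b
Counting each: a (#1), b (#2)
Total = 2

2


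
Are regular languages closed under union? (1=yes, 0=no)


Regular languages are closed under all standard operations:
- Union: Yes (product construction)
- Intersection: Yes (product construction)
- Complement: Yes (swap accept/reject)
- Concatenation: Yes (NFA construction)
Operation: union -> Closed

1


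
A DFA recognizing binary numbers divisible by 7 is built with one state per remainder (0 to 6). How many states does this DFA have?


Divisibility by 7 is tracked via the remainder mod 7: 0, 1, ..., 6
The construction assigns one state to each remainder
Number of remainders = 7

7


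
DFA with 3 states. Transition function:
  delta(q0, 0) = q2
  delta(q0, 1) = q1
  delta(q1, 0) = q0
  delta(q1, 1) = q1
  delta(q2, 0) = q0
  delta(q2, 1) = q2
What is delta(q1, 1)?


Looking up transition function:
delta(q1, 1) in the table
Row: q1, Column: 1
Result: q1

q1


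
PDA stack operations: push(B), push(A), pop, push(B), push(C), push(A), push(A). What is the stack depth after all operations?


Tracing stack operations:
  push(B) -> stack = [B], depth=1
  push(A) -> stack = [B,A], depth=2
  pop -> removed A, stack = [B], depth=1
  push(B) -> stack = [B,B], depth=2
  push(C) -> stack = [B,B,C], depth=3
  push(A) -> stack = [B,B,C,A], depth=4
  push(A) -> stack = [B,B,C,A,A], depth=5
Final depth = 5

5


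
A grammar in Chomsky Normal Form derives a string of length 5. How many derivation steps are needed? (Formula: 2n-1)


Chomsky Normal Form derivation:
String length n = 5
Each step either:
  - Splits a nonterminal into two (n-1 such steps)
  - Converts a nonterminal to terminal (n such steps)
Total = (n-1) + n = 2n - 1
= 2(5) - 1
= 10 - 1
= 9

9


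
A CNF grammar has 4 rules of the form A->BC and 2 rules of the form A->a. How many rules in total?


CNF allows two rule forms:
  A -> BC (binary): 4 rules
  A -> a (terminal): 2 rules
Total = 4 + 2 = 6

6


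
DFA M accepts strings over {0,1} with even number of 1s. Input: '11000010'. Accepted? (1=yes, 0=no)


DFA has 2 states: q_even (start, accept=yes) and q_odd
Processing string '11000010' character by character:
  Position 0: read '1', 1-count=1 -> q_odd
  Position 1: read '1', 1-count=2 -> q_even
  Position 2: read '0', 1-count=2 -> q_even (no change)
  Position 3: read '0', 1-count=2 -> q_even (no change)
  Position 4: read '0', 1-count=2 -> q_even (no change)
  Position 5: read '0', 1-count=2 -> q_even (no change)
  Position 6: read '1', 1-count=3 -> q_odd
  Position 7: read '0', 1-count=3 -> q_odd (no change)
Final state: q_odd, total 1s = 3 (odd); the DFA requires an even count -> reject

0


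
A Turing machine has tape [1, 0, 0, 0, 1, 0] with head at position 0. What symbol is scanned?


Tape: [1, 0, 0, 0, 1, 0]
Positions: 0 1 2 3 4 5
Values:    1 0 0 0 1 0
Head at position 0
tape[0] = 1

1


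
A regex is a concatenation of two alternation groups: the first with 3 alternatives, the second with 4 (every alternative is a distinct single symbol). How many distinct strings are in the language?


First group: 3 alternatives
Second group: 4 alternatives
Concatenation: each choice from group 1 pairs with each from group 2
Total = 3 x 4 = 12

12


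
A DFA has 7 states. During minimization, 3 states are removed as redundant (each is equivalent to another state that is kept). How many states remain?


Original DFA: 7 states
Redundant states removed: 3
Minimized states = original - removed
= 7 - 3
= 4

4


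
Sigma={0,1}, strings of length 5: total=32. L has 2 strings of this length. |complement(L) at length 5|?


Alphabet: {0,1}
String length: 5
Total strings of length 5 = 2^5 = 32
Strings in L = 2
Complement = total - |L|
= 32 - 2
= 30

30


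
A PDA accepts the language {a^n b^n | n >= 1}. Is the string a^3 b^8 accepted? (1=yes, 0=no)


Language requires equal numbers of a's and b's
PDA pushes for each 'a', pops for each 'b'
Number of a's = 3
Number of b's = 8
3 != 8 -> Reject

0


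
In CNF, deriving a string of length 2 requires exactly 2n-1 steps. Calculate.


Chomsky Normal Form derivation:
String length n = 2
Each step either:
  - Splits a nonterminal into two (n-1 such steps)
  - Converts a nonterminal to terminal (n such steps)
Total = (n-1) + n = 2n - 1
= 2(2) - 1
= 4 - 1
= 3

3


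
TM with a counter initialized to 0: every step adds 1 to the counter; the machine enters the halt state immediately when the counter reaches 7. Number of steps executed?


Counter starts at 0. Counting sequence:
  Step 1: counter = 1
  Step 2: counter = 2
  Step 3: counter = 3
  Step 4: counter = 4
  Step 5: counter = 5
  Step 6: counter = 6
  Step 7: counter = 7
Counter reached 7 -> halt
Total steps = 7

7


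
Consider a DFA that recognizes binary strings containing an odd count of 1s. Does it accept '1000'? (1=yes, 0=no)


DFA has 2 states: q_even (start, accept=no) and q_odd
Processing string '1000' character by character:
  Position 0: read '1', 1-count=1 -> q_odd
  Position 1: read '0', 1-count=1 -> q_odd (no change)
  Position 2: read '0', 1-count=1 -> q_odd (no change)
  Position 3: read '0', 1-count=1 -> q_odd (no change)
Final state: q_odd, total 1s = 1 (odd); the DFA requires an odd count -> accept

1


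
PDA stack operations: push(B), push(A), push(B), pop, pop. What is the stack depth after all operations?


Tracing stack operations:
  push(B) -> stack = [B], depth=1
  push(A) -> stack = [B,A], depth=2
  push(B) -> stack = [B,A,B], depth=3
  pop -> removed B, stack = [B,A], depth=2
  pop -> removed A, stack = [B], depth=1
Final depth = 1

1


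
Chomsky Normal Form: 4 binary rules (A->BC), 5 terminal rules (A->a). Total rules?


CNF allows two rule forms:
  A -> BC (binary): 4 rules
  A -> a (terminal): 5 rules
Total = 4 + 5 = 9

9


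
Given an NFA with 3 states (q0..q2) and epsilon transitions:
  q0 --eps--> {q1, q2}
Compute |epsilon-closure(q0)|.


Starting from q0
Initialize closure = {q0}
Follow epsilon from q0 -> add q1
Follow epsilon from q0 -> add q2
Final closure: {q0, q1, q2}
Size = 3

3


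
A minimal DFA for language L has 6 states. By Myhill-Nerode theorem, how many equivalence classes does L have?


Myhill-Nerode theorem:
Number of equivalence classes = number of states in minimal DFA
Minimal DFA states = 6
Therefore equivalence classes = 6

6


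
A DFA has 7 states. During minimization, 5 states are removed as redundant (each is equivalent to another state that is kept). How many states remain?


Original DFA: 7 states
Redundant states removed: 5
Minimized states = original - removed
= 7 - 5
= 2

2


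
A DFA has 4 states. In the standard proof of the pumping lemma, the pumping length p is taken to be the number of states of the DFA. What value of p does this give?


Pumping lemma for regular languages (standard proof):
Take p = |Q|, the number of DFA states.
Any string of length >= |Q| passes through |Q|+1 states while reading its first |Q| symbols,
so by pigeonhole some state repeats, giving the loop that can be pumped.
Here |Q| = 4
Therefore the proof uses p = 4

4


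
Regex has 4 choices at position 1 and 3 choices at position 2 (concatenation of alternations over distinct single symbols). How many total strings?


First group: 4 alternatives
Second group: 3 alternatives
Concatenation: each choice from group 1 pairs with each from group 2
Total = 4 x 3 = 12

12


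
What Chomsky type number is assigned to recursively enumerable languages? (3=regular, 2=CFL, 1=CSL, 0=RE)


Chomsky hierarchy levels:
  Type 3: Regular (DFA/NFA/regex)
  Type 2: Context-free (PDA)
  Type 1: Context-sensitive
  Type 0: Recursively enumerable (TM)
'recursively enumerable' corresponds to Type 0

0


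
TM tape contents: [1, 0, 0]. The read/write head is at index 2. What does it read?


Tape: [1, 0, 0]
Positions: 0 1 2
Values:    1 0 0
Head at position 2
tape[2] = 0

0


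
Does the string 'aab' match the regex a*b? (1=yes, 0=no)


Pattern: a*b
String: 'aab'
Pattern requires: zero or more 'a's followed by exactly one 'b'
Found 2 leading 'a's
Remaining: 'b'
Remaining is exactly 'b' -> match
Result: 1

1


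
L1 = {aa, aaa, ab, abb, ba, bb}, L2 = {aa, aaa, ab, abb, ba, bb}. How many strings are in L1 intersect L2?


L1 = {aa, aaa, ab, abb, ba, bb}
L2 = {aa, aaa, ab, abb, ba, bb}
Checking each string in L1 against L2:
  'aa': in L2? Yes
  'aaa': in L2? Yes
  'ab': in L2? Yes
  'abb': in L2? Yes
  'ba': in L2? Yes
  'bb': in L2? Yes
Intersection = {aa, aaa, ab, abb, ba, bb}
|L1 ∩ L2| = 6

6


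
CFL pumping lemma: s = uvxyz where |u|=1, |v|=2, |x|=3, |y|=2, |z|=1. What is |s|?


|s| = |u| + |v| + |x| + |y| + |z|
= 1 + 2 + 3 + 2 + 1
= 3 + 3 + 3
= 6 + 3
= 9

9


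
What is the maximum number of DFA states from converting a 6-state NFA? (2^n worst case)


NFA has 6 states
Subset construction: each DFA state = subset of NFA states
Maximum subsets = 2^6
2^6 = 64

64


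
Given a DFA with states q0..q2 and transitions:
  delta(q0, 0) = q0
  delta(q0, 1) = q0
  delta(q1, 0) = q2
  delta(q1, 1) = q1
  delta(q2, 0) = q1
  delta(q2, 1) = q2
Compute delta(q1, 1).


Looking up transition function:
delta(q1, 1) in the table
Row: q1, Column: 1
Result: q1

q1


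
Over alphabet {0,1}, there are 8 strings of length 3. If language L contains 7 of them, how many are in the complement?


Alphabet: {0,1}
String length: 3
Total strings of length 3 = 2^3 = 8
Strings in L = 7
Complement = total - |L|
= 8 - 7
= 1

1


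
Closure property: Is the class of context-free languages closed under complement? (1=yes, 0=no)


CFL closure properties:
  Closed under: union, concatenation, Kleene star
  NOT closed under: intersection, complement
Operation 'complement' is in not-closed list -> No (not closed)

0


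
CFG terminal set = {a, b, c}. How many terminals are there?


Terminal symbols: a, b, c
Counting each: a (#1), b (#2), c (#3)
Total = 3

3


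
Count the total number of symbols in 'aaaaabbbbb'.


String: 'aaaaabbbbb'
Counting characters:
  'a' appears 5 time(s)
  'b' appears 5 time(s)
Total length = 5 + 5 = 10

10


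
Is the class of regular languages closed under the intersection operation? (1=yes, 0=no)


Regular languages are closed under:
- Union (DFA product construction)
- Intersection (DFA product construction)
- Complement (swap accept/reject states)
- Concatenation (NFA construction)
- Kleene star (NFA construction)
intersection is in this list
Therefore: closed

1


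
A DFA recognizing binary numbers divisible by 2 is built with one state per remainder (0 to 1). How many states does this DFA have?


Divisibility by 2 is tracked via the remainder mod 2: 0, 1, ..., 1
The construction assigns one state to each remainder
Number of remainders = 2

2


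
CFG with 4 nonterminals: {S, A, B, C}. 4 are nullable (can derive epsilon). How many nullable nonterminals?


Nonterminals: {S, A, B, C}
A nonterminal is nullable if it can derive epsilon
Counting nullable nonterminals: 4
Total nullable = 4

4


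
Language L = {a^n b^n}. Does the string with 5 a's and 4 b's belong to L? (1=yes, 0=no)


Language requires equal numbers of a's and b's
PDA pushes for each 'a', pops for each 'b'
Number of a's = 5
Number of b's = 4
5 != 4 -> Reject

0


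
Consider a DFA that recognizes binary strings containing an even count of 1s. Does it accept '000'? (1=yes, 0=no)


DFA has 2 states: q_even (start, accept=yes) and q_odd
Processing string '000' character by character:
  Position 0: read '0', 1-count=0 -> q_even (no change)
  Position 1: read '0', 1-count=0 -> q_even (no change)
  Position 2: read '0', 1-count=0 -> q_even (no change)
Final state: q_even, total 1s = 0 (even); the DFA requires an even count -> accept

1


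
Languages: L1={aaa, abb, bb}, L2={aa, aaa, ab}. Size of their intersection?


L1 = {aaa, abb, bb}
L2 = {aa, aaa, ab}
Checking each string in L1 against L2:
  'aaa': in L2? Yes
  'abb': in L2? No
  'bb': in L2? No
Intersection = {aaa}
|L1 ∩ L2| = 1

1


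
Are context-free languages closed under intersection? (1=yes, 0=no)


CFL closure properties:
  Closed under: union, concatenation, Kleene star
  NOT closed under: intersection, complement
Operation 'intersection' is in not-closed list -> No (not closed)

0


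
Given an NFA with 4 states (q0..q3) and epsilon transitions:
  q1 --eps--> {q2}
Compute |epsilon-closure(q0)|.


Starting from q0
Initialize closure = {q0}
q0 has no outgoing epsilon transitions -> nothing to add
Final closure: {q0}
Size = 1

1


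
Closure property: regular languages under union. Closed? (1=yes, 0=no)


Regular languages are closed under:
- Union (DFA product construction)
- Intersection (DFA product construction)
- Complement (swap accept/reject states)
- Concatenation (NFA construction)
- Kleene star (NFA construction)
union is in this list
Therefore: closed

1


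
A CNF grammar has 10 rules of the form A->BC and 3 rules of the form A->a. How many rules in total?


CNF allows two rule forms:
  A -> BC (binary): 10 rules
  A -> a (terminal): 3 rules
Total = 10 + 3 = 13

13


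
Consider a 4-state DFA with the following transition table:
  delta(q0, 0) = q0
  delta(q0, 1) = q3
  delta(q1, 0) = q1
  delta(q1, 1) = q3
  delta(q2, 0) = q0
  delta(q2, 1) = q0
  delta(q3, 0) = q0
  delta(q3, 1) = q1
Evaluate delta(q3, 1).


Looking up transition function:
delta(q3, 1) in the table
Row: q3, Column: 1
Result: q1

q1


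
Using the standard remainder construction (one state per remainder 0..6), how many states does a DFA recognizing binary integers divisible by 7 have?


Divisibility by 7 is tracked via the remainder mod 7: 0, 1, ..., 6
The construction assigns one state to each remainder
Number of remainders = 7

7


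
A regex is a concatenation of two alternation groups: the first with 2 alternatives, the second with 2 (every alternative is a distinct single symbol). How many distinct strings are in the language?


First group: 2 alternatives
Second group: 2 alternatives
Concatenation: each choice from group 1 pairs with each from group 2
Total = 2 x 2 = 4

4


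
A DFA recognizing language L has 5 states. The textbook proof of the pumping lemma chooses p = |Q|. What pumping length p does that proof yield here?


Pumping lemma for regular languages (standard proof):
Take p = |Q|, the number of DFA states.
Any string of length >= |Q| passes through |Q|+1 states while reading its first |Q| symbols,
so by pigeonhole some state repeats, giving the loop that can be pumped.
Here |Q| = 5
Therefore the proof uses p = 5

5


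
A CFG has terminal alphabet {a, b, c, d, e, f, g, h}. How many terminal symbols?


Terminal symbols: a, b, c, d, e, f, g, h
Counting each: a (#1), b (#2), c (#3), d (#4), e (#5), f (#6), g (#7), h (#8)
Total = 8

8


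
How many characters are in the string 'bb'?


String: 'bb'
Counting characters:
  'b' appears 2 time(s)
Total length = 0 + 2 = 2

2


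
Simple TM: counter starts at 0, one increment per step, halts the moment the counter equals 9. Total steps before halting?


Counter starts at 0. Counting sequence:
  Step 1: counter = 1
  Step 2: counter = 2
  Step 3: counter = 3
  Step 4: counter = 4
  Step 5: counter = 5
  Step 6: counter = 6
  ...
  Step 9: counter = 9
Counter reached 9 -> halt
Total steps = 9

9


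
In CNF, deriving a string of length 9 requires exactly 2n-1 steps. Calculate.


Chomsky Normal Form derivation:
String length n = 9
Each step either:
  - Splits a nonterminal into two (n-1 such steps)
  - Converts a nonterminal to terminal (n such steps)
Total = (n-1) + n = 2n - 1
= 2(9) - 1
= 18 - 1
= 17

17


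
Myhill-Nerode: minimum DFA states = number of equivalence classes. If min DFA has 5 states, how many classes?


Myhill-Nerode theorem:
Number of equivalence classes = number of states in minimal DFA
Minimal DFA states = 5
Therefore equivalence classes = 5

5


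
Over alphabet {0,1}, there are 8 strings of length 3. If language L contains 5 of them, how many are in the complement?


Alphabet: {0,1}
String length: 3
Total strings of length 3 = 2^3 = 8
Strings in L = 5
Complement = total - |L|
= 8 - 5
= 3

3


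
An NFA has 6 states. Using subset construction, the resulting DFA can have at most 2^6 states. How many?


NFA has 6 states
Subset construction: each DFA state = subset of NFA states
Maximum subsets = 2^6
2^6 = 64

64


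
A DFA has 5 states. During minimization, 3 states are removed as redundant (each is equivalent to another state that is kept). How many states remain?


Original DFA: 5 states
Redundant states removed: 3
Minimized states = original - removed
= 5 - 3
= 2

2


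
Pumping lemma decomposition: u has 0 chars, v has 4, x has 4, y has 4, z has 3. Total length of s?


|s| = |u| + |v| + |x| + |y| + |z|
= 0 + 4 + 4 + 4 + 3
= 4 + 4 + 7
= 8 + 7
= 15

15


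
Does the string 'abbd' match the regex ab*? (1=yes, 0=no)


Pattern: ab*
String: 'abbd'
Pattern requires: exactly one 'a' followed by zero or more 'b's
First char is 'a' -> OK
Rest 'bbd': all b's? No
Result: 0

0


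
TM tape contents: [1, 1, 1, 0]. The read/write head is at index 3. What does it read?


Tape: [1, 1, 1, 0]
Positions: 0 1 2 3
Values:    1 1 1 0
Head at position 3
tape[3] = 0

0


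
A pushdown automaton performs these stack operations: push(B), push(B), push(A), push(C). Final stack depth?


Tracing stack operations:
  push(B) -> stack = [B], depth=1
  push(B) -> stack = [B,B], depth=2
  push(A) -> stack = [B,B,A], depth=3
  push(C) -> stack = [B,B,A,C], depth=4
Final depth = 4

4


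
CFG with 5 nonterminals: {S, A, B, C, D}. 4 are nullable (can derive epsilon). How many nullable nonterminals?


Nonterminals: {S, A, B, C, D}
A nonterminal is nullable if it can derive epsilon
Counting nullable nonterminals: 4
Total nullable = 4

4


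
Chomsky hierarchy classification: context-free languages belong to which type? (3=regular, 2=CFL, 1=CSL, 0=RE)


Chomsky hierarchy levels:
  Type 3: Regular (DFA/NFA/regex)
  Type 2: Context-free (PDA)
  Type 1: Context-sensitive
  Type 0: Recursively enumerable (TM)
'context-free' corresponds to Type 2

2


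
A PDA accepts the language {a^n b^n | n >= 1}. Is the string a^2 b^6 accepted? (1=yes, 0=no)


Language requires equal numbers of a's and b's
PDA pushes for each 'a', pops for each 'b'
Number of a's = 2
Number of b's = 6
2 != 6 -> Reject

0


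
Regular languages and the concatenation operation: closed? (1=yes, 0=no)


Regular languages are closed under all standard operations:
- Union: Yes (product construction)
- Intersection: Yes (product construction)
- Complement: Yes (swap accept/reject)
- Concatenation: Yes (NFA construction)
Operation: concatenation -> Closed

1


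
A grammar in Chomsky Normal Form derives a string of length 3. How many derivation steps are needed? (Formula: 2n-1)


Chomsky Normal Form derivation:
String length n = 3
Each step either:
  - Splits a nonterminal into two (n-1 such steps)
  - Converts a nonterminal to terminal (n such steps)
Total = (n-1) + n = 2n - 1
= 2(3) - 1
= 6 - 1
= 5

5


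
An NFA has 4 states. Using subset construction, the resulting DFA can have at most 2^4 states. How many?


NFA has 4 states
Subset construction: each DFA state = subset of NFA states
Maximum subsets = 2^4
2^4 = 16

16


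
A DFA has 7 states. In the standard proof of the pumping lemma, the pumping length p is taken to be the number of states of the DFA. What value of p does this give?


Pumping lemma for regular languages (standard proof):
Take p = |Q|, the number of DFA states.
Any string of length >= |Q| passes through |Q|+1 states while reading its first |Q| symbols,
so by pigeonhole some state repeats, giving the loop that can be pumped.
Here |Q| = 7
Therefore the proof uses p = 7

7


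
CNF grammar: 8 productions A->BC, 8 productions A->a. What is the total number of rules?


CNF allows two rule forms:
  A -> BC (binary): 8 rules
  A -> a (terminal): 8 rules
Total = 8 + 8 = 16

16


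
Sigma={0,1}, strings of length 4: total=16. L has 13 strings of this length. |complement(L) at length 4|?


Alphabet: {0,1}
String length: 4
Total strings of length 4 = 2^4 = 16
Strings in L = 13
Complement = total - |L|
= 16 - 13
= 3

3


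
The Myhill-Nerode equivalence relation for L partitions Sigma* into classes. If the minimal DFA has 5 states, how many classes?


Myhill-Nerode theorem:
Number of equivalence classes = number of states in minimal DFA
Minimal DFA states = 5
Therefore equivalence classes = 5

5


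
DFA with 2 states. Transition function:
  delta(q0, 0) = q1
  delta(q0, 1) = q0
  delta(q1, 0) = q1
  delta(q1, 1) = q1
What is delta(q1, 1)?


Looking up transition function:
delta(q1, 1) in the table
Row: q1, Column: 1
Result: q1

q1


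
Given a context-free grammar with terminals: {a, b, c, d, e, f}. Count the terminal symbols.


Terminal symbols: a, b, c, d, e, f
Counting each: a (#1), b (#2), c (#3), d (#4), e (#5), f (#6)
Total = 6

6


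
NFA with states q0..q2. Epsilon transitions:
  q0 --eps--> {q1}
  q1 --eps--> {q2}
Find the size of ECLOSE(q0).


Starting from q0
Initialize closure = {q0}
Follow epsilon from q0 -> add q1
Follow epsilon from q1 -> add q2
Final closure: {q0, q1, q2}
Size = 3

3


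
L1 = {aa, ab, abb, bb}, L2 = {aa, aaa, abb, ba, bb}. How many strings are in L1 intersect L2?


L1 = {aa, ab, abb, bb}
L2 = {aa, aaa, abb, ba, bb}
Checking each string in L1 against L2:
  'aa': in L2? Yes
  'ab': in L2? No
  'abb': in L2? Yes
  'bb': in L2? Yes
Intersection = {aa, abb, bb}
|L1 ∩ L2| = 3

3


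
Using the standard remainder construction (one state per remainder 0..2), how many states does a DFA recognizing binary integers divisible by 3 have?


Divisibility by 3 is tracked via the remainder mod 3: 0, 1, ..., 2
The construction assigns one state to each remainder
Number of remainders = 3

3


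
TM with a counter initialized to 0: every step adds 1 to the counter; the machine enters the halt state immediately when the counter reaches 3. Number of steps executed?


Counter starts at 0. Counting sequence:
  Step 1: counter = 1
  Step 2: counter = 2
  Step 3: counter = 3
Counter reached 3 -> halt
Total steps = 3

3


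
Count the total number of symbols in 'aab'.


String: 'aab'
Counting characters:
  'a' appears 2 time(s)
  'b' appears 1 time(s)
Total length = 2 + 1 = 3

3


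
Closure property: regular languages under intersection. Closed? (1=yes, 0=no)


Regular languages are closed under:
- Union (DFA product construction)
- Intersection (DFA product construction)
- Complement (swap accept/reject states)
- Concatenation (NFA construction)
- Kleene star (NFA construction)
intersection is in this list
Therefore: closed

1


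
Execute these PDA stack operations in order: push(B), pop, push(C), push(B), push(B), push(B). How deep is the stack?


Tracing stack operations:
  push(B) -> stack = [B], depth=1
  pop -> removed B, stack = [], depth=0
  push(C) -> stack = [C], depth=1
  push(B) -> stack = [C,B], depth=2
  push(B) -> stack = [C,B,B], depth=3
  push(B) -> stack = [C,B,B,B], depth=4
Final depth = 4

4


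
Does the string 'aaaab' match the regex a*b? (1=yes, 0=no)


Pattern: a*b
String: 'aaaab'
Pattern requires: zero or more 'a's followed by exactly one 'b'
Found 4 leading 'a's
Remaining: 'b'
Remaining is exactly 'b' -> match
Result: 1

1


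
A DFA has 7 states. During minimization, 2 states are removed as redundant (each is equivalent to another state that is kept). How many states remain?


Original DFA: 7 states
Redundant states removed: 2
Minimized states = original - removed
= 7 - 2
= 5

5


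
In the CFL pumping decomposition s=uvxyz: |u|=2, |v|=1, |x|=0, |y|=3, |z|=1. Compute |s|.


|s| = |u| + |v| + |x| + |y| + |z|
= 2 + 1 + 0 + 3 + 1
= 3 + 0 + 4
= 3 + 4
= 7

7


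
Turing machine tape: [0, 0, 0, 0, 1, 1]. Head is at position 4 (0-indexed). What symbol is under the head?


Tape: [0, 0, 0, 0, 1, 1]
Positions: 0 1 2 3 4 5
Values:    0 0 0 0 1 1
Head at position 4
tape[4] = 1

1


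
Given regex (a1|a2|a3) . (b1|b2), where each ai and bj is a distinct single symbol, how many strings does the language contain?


First group: 3 alternatives
Second group: 2 alternatives
Concatenation: each choice from group 1 pairs with each from group 2
Total = 3 x 2 = 6

6


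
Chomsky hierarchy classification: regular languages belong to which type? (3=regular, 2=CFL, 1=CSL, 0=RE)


Chomsky hierarchy levels:
  Type 3: Regular (DFA/NFA/regex)
  Type 2: Context-free (PDA)
  Type 1: Context-sensitive
  Type 0: Recursively enumerable (TM)
'regular' corresponds to Type 3

3


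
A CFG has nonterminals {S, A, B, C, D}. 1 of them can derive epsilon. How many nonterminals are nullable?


Nonterminals: {S, A, B, C, D}
A nonterminal is nullable if it can derive epsilon
Counting nullable nonterminals: 1
Total nullable = 1

1


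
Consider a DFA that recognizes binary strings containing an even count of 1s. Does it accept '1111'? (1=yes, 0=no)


DFA has 2 states: q_even (start, accept=yes) and q_odd
Processing string '1111' character by character:
  Position 0: read '1', 1-count=1 -> q_odd
  Position 1: read '1', 1-count=2 -> q_even
  Position 2: read '1', 1-count=3 -> q_odd
  Position 3: read '1', 1-count=4 -> q_even
Final state: q_even, total 1s = 4 (even); the DFA requires an even count -> accept

1


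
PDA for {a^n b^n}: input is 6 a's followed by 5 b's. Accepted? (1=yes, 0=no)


Language requires equal numbers of a's and b's
PDA pushes for each 'a', pops for each 'b'
Number of a's = 6
Number of b's = 5
6 != 5 -> Reject

0


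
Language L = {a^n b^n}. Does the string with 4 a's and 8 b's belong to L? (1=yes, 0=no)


Language requires equal numbers of a's and b's
PDA pushes for each 'a', pops for each 'b'
Number of a's = 4
Number of b's = 8
4 != 8 -> Reject

0


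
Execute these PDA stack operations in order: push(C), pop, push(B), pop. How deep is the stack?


Tracing stack operations:
  push(C) -> stack = [C], depth=1
  pop -> removed C, stack = [], depth=0
  push(B) -> stack = [B], depth=1
  pop -> removed B, stack = [], depth=0
Final depth = 0

0


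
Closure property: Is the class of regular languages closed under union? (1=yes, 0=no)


Regular languages are closed under all standard operations:
- Union: Yes (product construction)
- Intersection: Yes (product construction)
- Complement: Yes (swap accept/reject)
- Concatenation: Yes (NFA construction)
Operation: union -> Closed

1


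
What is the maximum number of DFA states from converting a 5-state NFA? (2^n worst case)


NFA has 5 states
Subset construction: each DFA state = subset of NFA states
Maximum subsets = 2^5
2^5 = 32

32


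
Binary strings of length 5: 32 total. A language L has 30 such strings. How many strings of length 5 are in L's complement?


Alphabet: {0,1}
String length: 5
Total strings of length 5 = 2^5 = 32
Strings in L = 30
Complement = total - |L|
= 32 - 30
= 2

2


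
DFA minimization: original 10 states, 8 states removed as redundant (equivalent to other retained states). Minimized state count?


Original DFA: 10 states
Redundant states removed: 8
Minimized states = original - removed
= 10 - 8
= 2

2


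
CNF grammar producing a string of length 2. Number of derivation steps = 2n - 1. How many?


Chomsky Normal Form derivation:
String length n = 2
Each step either:
  - Splits a nonterminal into two (n-1 such steps)
  - Converts a nonterminal to terminal (n such steps)
Total = (n-1) + n = 2n - 1
= 2(2) - 1
= 4 - 1
= 3

3
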